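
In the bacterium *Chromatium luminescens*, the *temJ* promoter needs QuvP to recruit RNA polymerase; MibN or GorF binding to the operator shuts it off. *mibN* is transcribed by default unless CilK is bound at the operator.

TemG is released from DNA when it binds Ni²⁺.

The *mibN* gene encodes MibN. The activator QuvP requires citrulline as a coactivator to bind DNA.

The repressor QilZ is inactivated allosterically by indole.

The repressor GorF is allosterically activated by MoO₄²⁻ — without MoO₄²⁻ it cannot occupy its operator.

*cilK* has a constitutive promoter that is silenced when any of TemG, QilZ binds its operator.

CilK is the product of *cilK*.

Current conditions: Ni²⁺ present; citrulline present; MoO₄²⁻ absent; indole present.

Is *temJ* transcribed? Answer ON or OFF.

Citrulline is present, so QuvP is active.
Ni²⁺ is present, so TemG is inactive.
Indole is present, so QilZ is inactive.
With no repressor bound, *cilK* is transcribed.
So CilK is produced and active.
With repressor CilK bound, *mibN* is not transcribed.
So MibN is not produced.
MoO₄²⁻ is absent, so GorF is inactive.
No repressor is bound and QuvP is active, so *temJ* is transcribed.

ON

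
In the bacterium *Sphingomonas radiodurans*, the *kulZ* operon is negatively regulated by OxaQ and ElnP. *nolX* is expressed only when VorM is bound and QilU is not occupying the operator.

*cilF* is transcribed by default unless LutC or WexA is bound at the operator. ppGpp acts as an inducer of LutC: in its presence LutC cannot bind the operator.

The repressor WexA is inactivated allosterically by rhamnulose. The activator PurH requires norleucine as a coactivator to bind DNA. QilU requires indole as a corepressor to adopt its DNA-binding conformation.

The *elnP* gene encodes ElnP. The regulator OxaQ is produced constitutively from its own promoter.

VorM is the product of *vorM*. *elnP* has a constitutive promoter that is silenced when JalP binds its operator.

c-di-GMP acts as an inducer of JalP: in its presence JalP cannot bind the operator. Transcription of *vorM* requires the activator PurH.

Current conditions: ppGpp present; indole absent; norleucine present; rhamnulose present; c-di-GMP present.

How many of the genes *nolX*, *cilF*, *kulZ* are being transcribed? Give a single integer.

2

Norleucine is present, so PurH is active.
No repressor is bound and PurH is active, so *vorM* is transcribed.
So VorM is produced and active.
Indole is absent, so QilU is inactive.
No repressor is bound and VorM is active, so *nolX* is transcribed.
→ *nolX* is ON.
ppGpp is present, so LutC is inactive.
Rhamnulose is present, so WexA is inactive.
With no repressor bound, *cilF* is transcribed.
→ *cilF* is ON.
OxaQ is produced constitutively and is active.
c-di-GMP is present, so JalP is inactive.
With no repressor bound, *elnP* is transcribed.
So ElnP is produced and active.
With repressor OxaQ bound, *kulZ* is not transcribed.
→ *kulZ* is OFF.
2 of the 3 genes are transcribed.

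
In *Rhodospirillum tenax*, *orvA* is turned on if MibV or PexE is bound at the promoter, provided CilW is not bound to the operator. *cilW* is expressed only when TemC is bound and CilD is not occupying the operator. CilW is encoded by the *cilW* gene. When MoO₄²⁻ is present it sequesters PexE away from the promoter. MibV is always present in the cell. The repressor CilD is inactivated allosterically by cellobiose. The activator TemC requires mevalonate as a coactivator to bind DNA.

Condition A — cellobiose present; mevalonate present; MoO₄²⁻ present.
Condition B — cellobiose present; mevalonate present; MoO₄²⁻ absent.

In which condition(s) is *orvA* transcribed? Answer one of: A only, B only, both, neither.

Condition A:
Cellobiose is present, so CilD is inactive.
Mevalonate is present, so TemC is active.
No repressor is bound and TemC is active, so *cilW* is transcribed.
So CilW is produced and active.
MibV is produced constitutively and is active.
MoO₄²⁻ is present, so PexE is inactive.
With repressor CilW bound, *orvA* is not transcribed.
→ *orvA* is OFF in A.
Condition B:
Cellobiose is present, so CilD is inactive.
Mevalonate is present, so TemC is active.
No repressor is bound and TemC is active, so *cilW* is transcribed.
So CilW is produced and active.
MibV is produced constitutively and is active.
MoO₄²⁻ is absent, so PexE is active.
With repressor CilW bound, *orvA* is not transcribed.
→ *orvA* is OFF in B.

neither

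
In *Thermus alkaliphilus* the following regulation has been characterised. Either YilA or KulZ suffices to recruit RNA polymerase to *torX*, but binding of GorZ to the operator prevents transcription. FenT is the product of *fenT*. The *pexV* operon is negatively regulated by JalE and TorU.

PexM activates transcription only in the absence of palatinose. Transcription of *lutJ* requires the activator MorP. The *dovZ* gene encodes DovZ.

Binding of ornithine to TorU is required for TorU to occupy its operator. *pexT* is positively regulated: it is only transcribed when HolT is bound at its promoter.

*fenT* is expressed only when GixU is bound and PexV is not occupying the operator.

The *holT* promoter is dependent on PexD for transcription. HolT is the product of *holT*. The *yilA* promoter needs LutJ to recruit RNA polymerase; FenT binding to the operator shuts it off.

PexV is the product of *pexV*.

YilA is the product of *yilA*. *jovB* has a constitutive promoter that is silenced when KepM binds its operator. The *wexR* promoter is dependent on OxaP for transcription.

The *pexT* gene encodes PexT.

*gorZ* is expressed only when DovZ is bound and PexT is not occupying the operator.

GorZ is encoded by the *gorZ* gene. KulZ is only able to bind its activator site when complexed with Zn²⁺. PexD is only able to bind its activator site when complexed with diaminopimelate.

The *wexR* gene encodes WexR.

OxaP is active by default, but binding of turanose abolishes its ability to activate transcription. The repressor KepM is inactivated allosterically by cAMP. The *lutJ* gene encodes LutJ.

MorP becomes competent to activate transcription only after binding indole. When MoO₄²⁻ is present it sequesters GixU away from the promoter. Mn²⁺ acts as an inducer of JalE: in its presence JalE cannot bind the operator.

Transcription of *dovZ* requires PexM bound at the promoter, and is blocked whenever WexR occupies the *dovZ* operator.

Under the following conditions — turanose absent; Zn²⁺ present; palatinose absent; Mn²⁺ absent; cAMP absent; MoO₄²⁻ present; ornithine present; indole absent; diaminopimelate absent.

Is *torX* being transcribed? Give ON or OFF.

MoO₄²⁻ is present, so GixU is inactive.
Mn²⁺ is absent, so JalE is active.
Ornithine is present, so TorU is active.
With repressor JalE bound, *pexV* is not transcribed.
So PexV is not produced.
Required activator GixU is absent, so *fenT* is not transcribed.
So FenT is not produced.
Indole is absent, so MorP is inactive.
Required activator MorP is absent, so *lutJ* is not transcribed.
So LutJ is not produced.
Required activator LutJ is absent, so *yilA* is not transcribed.
So YilA is not produced.
Diaminopimelate is absent, so PexD is inactive.
Required activator PexD is absent, so *holT* is not transcribed.
So HolT is not produced.
Required activator HolT is absent, so *pexT* is not transcribed.
So PexT is not produced.
Turanose is absent, so OxaP is active.
No repressor is bound and OxaP is active, so *wexR* is transcribed.
So WexR is produced and active.
Palatinose is absent, so PexM is active.
With repressor WexR bound, *dovZ* is not transcribed.
So DovZ is not produced.
Required activator DovZ is absent, so *gorZ* is not transcribed.
So GorZ is not produced.
Zn²⁺ is present, so KulZ is active.
Activator KulZ is present, so *torX* is transcribed.

ON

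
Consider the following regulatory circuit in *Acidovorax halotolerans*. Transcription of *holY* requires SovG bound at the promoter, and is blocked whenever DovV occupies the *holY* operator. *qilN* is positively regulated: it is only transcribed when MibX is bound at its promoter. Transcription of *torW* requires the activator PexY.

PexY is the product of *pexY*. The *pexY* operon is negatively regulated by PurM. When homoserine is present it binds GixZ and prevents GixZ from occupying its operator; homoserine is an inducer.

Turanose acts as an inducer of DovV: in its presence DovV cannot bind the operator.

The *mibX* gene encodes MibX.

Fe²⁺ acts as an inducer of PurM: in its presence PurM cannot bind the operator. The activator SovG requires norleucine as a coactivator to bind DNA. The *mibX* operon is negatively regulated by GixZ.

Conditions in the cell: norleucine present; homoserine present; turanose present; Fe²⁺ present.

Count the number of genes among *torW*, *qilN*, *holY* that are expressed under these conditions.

Fe²⁺ is present, so PurM is inactive.
With no repressor bound, *pexY* is transcribed.
So PexY is produced and active.
No repressor is bound and PexY is active, so *torW* is transcribed.
→ *torW* is ON.
Homoserine is present, so GixZ is inactive.
With no repressor bound, *mibX* is transcribed.
So MibX is produced and active.
No repressor is bound and MibX is active, so *qilN* is transcribed.
→ *qilN* is ON.
Turanose is present, so DovV is inactive.
Norleucine is present, so SovG is active.
No repressor is bound and SovG is active, so *holY* is transcribed.
→ *holY* is ON.
3 of the 3 genes are transcribed.

3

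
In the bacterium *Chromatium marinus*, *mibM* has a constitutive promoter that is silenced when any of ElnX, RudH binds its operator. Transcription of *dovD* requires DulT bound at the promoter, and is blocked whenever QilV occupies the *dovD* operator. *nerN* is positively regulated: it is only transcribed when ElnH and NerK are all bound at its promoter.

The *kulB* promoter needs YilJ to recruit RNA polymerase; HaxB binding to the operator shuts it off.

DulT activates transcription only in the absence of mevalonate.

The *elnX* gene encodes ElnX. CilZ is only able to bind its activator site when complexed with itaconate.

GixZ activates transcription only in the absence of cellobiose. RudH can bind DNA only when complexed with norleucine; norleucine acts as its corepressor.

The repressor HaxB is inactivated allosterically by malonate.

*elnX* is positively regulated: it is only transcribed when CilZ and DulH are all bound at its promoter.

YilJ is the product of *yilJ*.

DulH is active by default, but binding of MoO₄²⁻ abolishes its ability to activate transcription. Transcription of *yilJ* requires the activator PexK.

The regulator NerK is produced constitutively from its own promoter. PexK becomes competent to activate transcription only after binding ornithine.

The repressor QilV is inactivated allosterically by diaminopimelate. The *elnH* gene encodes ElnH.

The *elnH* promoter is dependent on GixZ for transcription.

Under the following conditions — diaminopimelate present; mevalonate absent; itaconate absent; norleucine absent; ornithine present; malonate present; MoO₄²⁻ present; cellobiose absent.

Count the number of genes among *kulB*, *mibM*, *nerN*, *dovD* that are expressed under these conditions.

Malonate is present, so HaxB is inactive.
Ornithine is present, so PexK is active.
No repressor is bound and PexK is active, so *yilJ* is transcribed.
So YilJ is produced and active.
No repressor is bound and YilJ is active, so *kulB* is transcribed.
→ *kulB* is ON.
Itaconate is absent, so CilZ is inactive.
MoO₄²⁻ is present, so DulH is inactive.
Required activator CilZ is absent, so *elnX* is not transcribed.
So ElnX is not produced.
Norleucine is absent, so RudH is inactive.
With no repressor bound, *mibM* is transcribed.
→ *mibM* is ON.
Cellobiose is absent, so GixZ is active.
No repressor is bound and GixZ is active, so *elnH* is transcribed.
So ElnH is produced and active.
NerK is produced constitutively and is active.
No repressor is bound and ElnH and NerK are active, so *nerN* is transcribed.
→ *nerN* is ON.
Diaminopimelate is present, so QilV is inactive.
Mevalonate is absent, so DulT is active.
No repressor is bound and DulT is active, so *dovD* is transcribed.
→ *dovD* is ON.
4 of the 4 genes are transcribed.

4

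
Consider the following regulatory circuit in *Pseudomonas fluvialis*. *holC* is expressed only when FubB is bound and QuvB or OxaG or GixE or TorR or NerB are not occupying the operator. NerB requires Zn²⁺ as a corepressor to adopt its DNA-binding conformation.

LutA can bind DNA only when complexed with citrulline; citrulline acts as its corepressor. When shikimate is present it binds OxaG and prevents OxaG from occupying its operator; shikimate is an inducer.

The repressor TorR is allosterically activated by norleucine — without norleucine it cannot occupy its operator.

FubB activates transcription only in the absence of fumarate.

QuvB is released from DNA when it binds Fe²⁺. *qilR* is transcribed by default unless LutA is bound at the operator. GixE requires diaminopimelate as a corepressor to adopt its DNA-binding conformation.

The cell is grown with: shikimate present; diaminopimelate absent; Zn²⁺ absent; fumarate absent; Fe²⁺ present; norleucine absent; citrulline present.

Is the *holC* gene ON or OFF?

Fe²⁺ is present, so QuvB is inactive.
Shikimate is present, so OxaG is inactive.
Diaminopimelate is absent, so GixE is inactive.
Norleucine is absent, so TorR is inactive.
Fumarate is absent, so FubB is active.
Zn²⁺ is absent, so NerB is inactive.
No repressor is bound and FubB is active, so *holC* is transcribed.

ON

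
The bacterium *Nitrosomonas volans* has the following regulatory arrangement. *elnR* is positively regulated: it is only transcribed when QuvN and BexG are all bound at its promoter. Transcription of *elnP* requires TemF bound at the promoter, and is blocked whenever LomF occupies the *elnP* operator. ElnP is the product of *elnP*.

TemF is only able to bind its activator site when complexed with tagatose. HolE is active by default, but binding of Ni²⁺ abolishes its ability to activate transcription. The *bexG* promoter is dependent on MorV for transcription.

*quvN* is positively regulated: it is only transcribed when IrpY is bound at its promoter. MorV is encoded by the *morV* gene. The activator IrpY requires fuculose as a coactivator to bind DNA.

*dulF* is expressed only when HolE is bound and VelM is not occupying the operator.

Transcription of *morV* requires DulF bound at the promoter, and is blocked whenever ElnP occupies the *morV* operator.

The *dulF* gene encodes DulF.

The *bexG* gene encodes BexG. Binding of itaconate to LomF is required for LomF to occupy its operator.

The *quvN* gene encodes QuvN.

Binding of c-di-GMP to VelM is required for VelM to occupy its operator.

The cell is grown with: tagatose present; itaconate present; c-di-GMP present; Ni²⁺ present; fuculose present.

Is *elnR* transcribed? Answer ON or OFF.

OFF

Fuculose is present, so IrpY is active.
No repressor is bound and IrpY is active, so *quvN* is transcribed.
So QuvN is produced and active.
Itaconate is present, so LomF is active.
Tagatose is present, so TemF is active.
With repressor LomF bound, *elnP* is not transcribed.
So ElnP is not produced.
Ni²⁺ is present, so HolE is inactive.
c-di-GMP is present, so VelM is active.
With repressor VelM bound, *dulF* is not transcribed.
So DulF is not produced.
Required activator DulF is absent, so *morV* is not transcribed.
So MorV is not produced.
Required activator MorV is absent, so *bexG* is not transcribed.
So BexG is not produced.
Required activator BexG is absent, so *elnR* is not transcribed.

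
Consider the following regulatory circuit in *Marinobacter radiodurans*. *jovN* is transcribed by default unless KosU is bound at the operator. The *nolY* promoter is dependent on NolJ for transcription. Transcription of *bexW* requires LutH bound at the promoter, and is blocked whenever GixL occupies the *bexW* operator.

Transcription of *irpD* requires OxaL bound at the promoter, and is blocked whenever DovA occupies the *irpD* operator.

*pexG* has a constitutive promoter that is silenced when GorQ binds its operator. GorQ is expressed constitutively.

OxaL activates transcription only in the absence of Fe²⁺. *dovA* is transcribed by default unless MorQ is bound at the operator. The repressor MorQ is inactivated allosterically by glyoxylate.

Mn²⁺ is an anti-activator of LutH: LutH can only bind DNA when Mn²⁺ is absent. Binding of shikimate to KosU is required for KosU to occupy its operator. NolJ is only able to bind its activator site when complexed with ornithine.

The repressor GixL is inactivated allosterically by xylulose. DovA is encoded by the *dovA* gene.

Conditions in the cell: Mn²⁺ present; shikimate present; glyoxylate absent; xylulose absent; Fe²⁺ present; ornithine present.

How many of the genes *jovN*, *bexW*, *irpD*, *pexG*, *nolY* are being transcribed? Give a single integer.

1

Shikimate is present, so KosU is active.
With repressor KosU bound, *jovN* is not transcribed.
→ *jovN* is OFF.
Mn²⁺ is present, so LutH is inactive.
Xylulose is absent, so GixL is active.
With repressor GixL bound, *bexW* is not transcribed.
→ *bexW* is OFF.
Fe²⁺ is present, so OxaL is inactive.
Glyoxylate is absent, so MorQ is active.
With repressor MorQ bound, *dovA* is not transcribed.
So DovA is not produced.
Required activator OxaL is absent, so *irpD* is not transcribed.
→ *irpD* is OFF.
GorQ is produced constitutively and is active.
With repressor GorQ bound, *pexG* is not transcribed.
→ *pexG* is OFF.
Ornithine is present, so NolJ is active.
No repressor is bound and NolJ is active, so *nolY* is transcribed.
→ *nolY* is ON.
1 of the 5 genes is transcribed.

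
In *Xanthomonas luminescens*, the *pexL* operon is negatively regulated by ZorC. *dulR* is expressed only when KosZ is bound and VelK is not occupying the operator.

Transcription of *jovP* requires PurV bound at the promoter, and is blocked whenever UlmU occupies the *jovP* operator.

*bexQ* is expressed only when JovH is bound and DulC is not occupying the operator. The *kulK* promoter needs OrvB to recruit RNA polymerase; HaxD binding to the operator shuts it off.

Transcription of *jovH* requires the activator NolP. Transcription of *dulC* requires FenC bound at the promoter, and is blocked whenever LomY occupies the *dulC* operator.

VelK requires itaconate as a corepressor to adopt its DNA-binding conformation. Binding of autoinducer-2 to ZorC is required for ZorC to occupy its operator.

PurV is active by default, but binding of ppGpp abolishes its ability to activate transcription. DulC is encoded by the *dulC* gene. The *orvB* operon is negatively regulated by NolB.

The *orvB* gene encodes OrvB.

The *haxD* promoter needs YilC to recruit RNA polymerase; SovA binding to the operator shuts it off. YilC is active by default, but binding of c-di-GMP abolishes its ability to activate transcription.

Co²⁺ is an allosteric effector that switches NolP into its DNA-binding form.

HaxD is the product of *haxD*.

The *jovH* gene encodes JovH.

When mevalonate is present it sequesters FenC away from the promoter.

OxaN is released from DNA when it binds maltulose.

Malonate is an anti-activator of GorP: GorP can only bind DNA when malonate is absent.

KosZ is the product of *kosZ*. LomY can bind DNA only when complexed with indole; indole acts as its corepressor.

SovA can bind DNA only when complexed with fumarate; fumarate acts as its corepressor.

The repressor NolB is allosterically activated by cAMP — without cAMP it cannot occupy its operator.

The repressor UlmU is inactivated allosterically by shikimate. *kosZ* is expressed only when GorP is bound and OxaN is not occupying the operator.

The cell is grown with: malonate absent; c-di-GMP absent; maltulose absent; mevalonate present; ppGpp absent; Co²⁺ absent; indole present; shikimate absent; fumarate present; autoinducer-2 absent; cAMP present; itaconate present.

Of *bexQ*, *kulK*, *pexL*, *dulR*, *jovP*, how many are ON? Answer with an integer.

1

Mevalonate is present, so FenC is inactive.
Indole is present, so LomY is active.
With repressor LomY bound, *dulC* is not transcribed.
So DulC is not produced.
Co²⁺ is absent, so NolP is inactive.
Required activator NolP is absent, so *jovH* is not transcribed.
So JovH is not produced.
Required activator JovH is absent, so *bexQ* is not transcribed.
→ *bexQ* is OFF.
Fumarate is present, so SovA is active.
c-di-GMP is absent, so YilC is active.
With repressor SovA bound, *haxD* is not transcribed.
So HaxD is not produced.
cAMP is present, so NolB is active.
With repressor NolB bound, *orvB* is not transcribed.
So OrvB is not produced.
Required activator OrvB is absent, so *kulK* is not transcribed.
→ *kulK* is OFF.
Autoinducer-2 is absent, so ZorC is inactive.
With no repressor bound, *pexL* is transcribed.
→ *pexL* is ON.
Itaconate is present, so VelK is active.
Malonate is absent, so GorP is active.
Maltulose is absent, so OxaN is active.
With repressor OxaN bound, *kosZ* is not transcribed.
So KosZ is not produced.
With repressor VelK bound, *dulR* is not transcribed.
→ *dulR* is OFF.
Shikimate is absent, so UlmU is active.
ppGpp is absent, so PurV is active.
With repressor UlmU bound, *jovP* is not transcribed.
→ *jovP* is OFF.
1 of the 5 genes is transcribed.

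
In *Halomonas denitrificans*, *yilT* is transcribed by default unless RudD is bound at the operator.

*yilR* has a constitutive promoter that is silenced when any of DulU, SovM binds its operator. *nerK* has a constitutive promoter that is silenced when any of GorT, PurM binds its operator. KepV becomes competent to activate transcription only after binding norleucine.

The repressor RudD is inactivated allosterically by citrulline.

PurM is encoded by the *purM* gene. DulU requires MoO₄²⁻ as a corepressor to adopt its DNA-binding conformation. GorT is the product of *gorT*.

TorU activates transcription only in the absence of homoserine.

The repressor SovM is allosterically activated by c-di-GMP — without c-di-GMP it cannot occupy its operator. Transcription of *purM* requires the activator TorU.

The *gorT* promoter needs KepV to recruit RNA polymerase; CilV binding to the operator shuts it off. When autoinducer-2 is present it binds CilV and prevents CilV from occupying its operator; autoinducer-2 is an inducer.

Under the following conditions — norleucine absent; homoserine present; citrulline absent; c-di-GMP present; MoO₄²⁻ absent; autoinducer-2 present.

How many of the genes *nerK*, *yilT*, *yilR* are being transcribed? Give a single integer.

1

Norleucine is absent, so KepV is inactive.
Autoinducer-2 is present, so CilV is inactive.
Required activator KepV is absent, so *gorT* is not transcribed.
So GorT is not produced.
Homoserine is present, so TorU is inactive.
Required activator TorU is absent, so *purM* is not transcribed.
So PurM is not produced.
With no repressor bound, *nerK* is transcribed.
→ *nerK* is ON.
Citrulline is absent, so RudD is active.
With repressor RudD bound, *yilT* is not transcribed.
→ *yilT* is OFF.
MoO₄²⁻ is absent, so DulU is inactive.
c-di-GMP is present, so SovM is active.
With repressor SovM bound, *yilR* is not transcribed.
→ *yilR* is OFF.
1 of the 3 genes is transcribed.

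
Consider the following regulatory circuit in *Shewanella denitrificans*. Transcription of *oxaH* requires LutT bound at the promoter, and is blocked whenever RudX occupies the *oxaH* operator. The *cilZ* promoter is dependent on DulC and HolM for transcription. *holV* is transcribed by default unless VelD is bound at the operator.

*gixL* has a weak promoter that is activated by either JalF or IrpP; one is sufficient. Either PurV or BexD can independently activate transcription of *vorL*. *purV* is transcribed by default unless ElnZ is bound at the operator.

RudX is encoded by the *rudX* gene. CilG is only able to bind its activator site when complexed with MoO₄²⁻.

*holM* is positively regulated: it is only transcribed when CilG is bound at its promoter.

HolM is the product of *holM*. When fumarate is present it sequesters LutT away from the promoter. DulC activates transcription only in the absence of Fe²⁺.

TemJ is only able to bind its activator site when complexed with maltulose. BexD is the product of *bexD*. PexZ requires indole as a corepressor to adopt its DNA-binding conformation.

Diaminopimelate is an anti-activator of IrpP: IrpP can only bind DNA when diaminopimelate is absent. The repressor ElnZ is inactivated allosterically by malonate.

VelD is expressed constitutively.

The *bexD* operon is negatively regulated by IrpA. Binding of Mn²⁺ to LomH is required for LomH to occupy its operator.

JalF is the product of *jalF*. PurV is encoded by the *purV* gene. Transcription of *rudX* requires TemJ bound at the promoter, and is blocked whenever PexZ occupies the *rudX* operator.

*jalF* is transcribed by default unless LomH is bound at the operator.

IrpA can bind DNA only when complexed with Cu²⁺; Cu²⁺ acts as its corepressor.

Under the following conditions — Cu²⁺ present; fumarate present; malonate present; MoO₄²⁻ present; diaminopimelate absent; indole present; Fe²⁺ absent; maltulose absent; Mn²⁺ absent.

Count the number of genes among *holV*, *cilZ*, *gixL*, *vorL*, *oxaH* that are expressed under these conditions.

3

VelD is produced constitutively and is active.
With repressor VelD bound, *holV* is not transcribed.
→ *holV* is OFF.
Fe²⁺ is absent, so DulC is active.
MoO₄²⁻ is present, so CilG is active.
No repressor is bound and CilG is active, so *holM* is transcribed.
So HolM is produced and active.
No repressor is bound and DulC and HolM are active, so *cilZ* is transcribed.
→ *cilZ* is ON.
Mn²⁺ is absent, so LomH is inactive.
With no repressor bound, *jalF* is transcribed.
So JalF is produced and active.
Diaminopimelate is absent, so IrpP is active.
Activator JalF is present, so *gixL* is transcribed.
→ *gixL* is ON.
Malonate is present, so ElnZ is inactive.
With no repressor bound, *purV* is transcribed.
So PurV is produced and active.
Cu²⁺ is present, so IrpA is active.
With repressor IrpA bound, *bexD* is not transcribed.
So BexD is not produced.
Activator PurV is present, so *vorL* is transcribed.
→ *vorL* is ON.
Indole is present, so PexZ is active.
Maltulose is absent, so TemJ is inactive.
With repressor PexZ bound, *rudX* is not transcribed.
So RudX is not produced.
Fumarate is present, so LutT is inactive.
Required activator LutT is absent, so *oxaH* is not transcribed.
→ *oxaH* is OFF.
3 of the 5 genes are transcribed.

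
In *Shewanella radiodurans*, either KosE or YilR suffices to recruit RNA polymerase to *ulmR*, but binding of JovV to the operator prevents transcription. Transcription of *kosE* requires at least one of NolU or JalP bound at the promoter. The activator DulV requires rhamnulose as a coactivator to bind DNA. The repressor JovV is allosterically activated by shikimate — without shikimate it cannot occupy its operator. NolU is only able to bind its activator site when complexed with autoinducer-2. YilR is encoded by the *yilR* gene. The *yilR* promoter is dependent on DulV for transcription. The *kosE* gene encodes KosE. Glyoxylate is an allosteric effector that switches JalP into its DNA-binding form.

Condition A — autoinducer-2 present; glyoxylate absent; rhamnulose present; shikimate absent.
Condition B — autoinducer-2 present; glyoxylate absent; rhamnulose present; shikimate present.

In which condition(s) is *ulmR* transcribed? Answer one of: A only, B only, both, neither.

Condition A:
Autoinducer-2 is present, so NolU is active.
Glyoxylate is absent, so JalP is inactive.
Activator NolU is present, so *kosE* is transcribed.
So KosE is produced and active.
Rhamnulose is present, so DulV is active.
No repressor is bound and DulV is active, so *yilR* is transcribed.
So YilR is produced and active.
Shikimate is absent, so JovV is inactive.
Activator KosE is present, so *ulmR* is transcribed.
→ *ulmR* is ON in A.
Condition B:
Autoinducer-2 is present, so NolU is active.
Glyoxylate is absent, so JalP is inactive.
Activator NolU is present, so *kosE* is transcribed.
So KosE is produced and active.
Rhamnulose is present, so DulV is active.
No repressor is bound and DulV is active, so *yilR* is transcribed.
So YilR is produced and active.
Shikimate is present, so JovV is active.
With repressor JovV bound, *ulmR* is not transcribed.
→ *ulmR* is OFF in B.

A only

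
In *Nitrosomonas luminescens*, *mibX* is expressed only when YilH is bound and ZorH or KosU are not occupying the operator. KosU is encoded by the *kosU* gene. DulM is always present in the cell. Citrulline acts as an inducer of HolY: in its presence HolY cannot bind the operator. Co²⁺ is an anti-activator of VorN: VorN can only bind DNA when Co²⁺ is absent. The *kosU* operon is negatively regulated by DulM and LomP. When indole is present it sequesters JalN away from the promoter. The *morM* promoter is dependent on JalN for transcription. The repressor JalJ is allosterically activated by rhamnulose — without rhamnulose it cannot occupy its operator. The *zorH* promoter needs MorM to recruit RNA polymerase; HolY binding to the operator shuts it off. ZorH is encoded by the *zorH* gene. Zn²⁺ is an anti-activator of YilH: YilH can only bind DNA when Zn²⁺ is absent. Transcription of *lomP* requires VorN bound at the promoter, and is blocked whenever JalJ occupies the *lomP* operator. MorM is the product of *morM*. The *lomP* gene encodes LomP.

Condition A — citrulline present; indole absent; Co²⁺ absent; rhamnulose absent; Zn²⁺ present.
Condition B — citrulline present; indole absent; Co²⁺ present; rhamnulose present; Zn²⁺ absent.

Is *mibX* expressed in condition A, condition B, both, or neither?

neither

Condition A:
Citrulline is present, so HolY is inactive.
Indole is absent, so JalN is active.
No repressor is bound and JalN is active, so *morM* is transcribed.
So MorM is produced and active.
No repressor is bound and MorM is active, so *zorH* is transcribed.
So ZorH is produced and active.
DulM is produced constitutively and is active.
Co²⁺ is absent, so VorN is active.
Rhamnulose is absent, so JalJ is inactive.
No repressor is bound and VorN is active, so *lomP* is transcribed.
So LomP is produced and active.
With repressor DulM bound, *kosU* is not transcribed.
So KosU is not produced.
Zn²⁺ is present, so YilH is inactive.
With repressor ZorH bound, *mibX* is not transcribed.
→ *mibX* is OFF in A.
Condition B:
Citrulline is present, so HolY is inactive.
Indole is absent, so JalN is active.
No repressor is bound and JalN is active, so *morM* is transcribed.
So MorM is produced and active.
No repressor is bound and MorM is active, so *zorH* is transcribed.
So ZorH is produced and active.
DulM is produced constitutively and is active.
Co²⁺ is present, so VorN is inactive.
Rhamnulose is present, so JalJ is active.
With repressor JalJ bound, *lomP* is not transcribed.
So LomP is not produced.
With repressor DulM bound, *kosU* is not transcribed.
So KosU is not produced.
Zn²⁺ is absent, so YilH is active.
With repressor ZorH bound, *mibX* is not transcribed.
→ *mibX* is OFF in B.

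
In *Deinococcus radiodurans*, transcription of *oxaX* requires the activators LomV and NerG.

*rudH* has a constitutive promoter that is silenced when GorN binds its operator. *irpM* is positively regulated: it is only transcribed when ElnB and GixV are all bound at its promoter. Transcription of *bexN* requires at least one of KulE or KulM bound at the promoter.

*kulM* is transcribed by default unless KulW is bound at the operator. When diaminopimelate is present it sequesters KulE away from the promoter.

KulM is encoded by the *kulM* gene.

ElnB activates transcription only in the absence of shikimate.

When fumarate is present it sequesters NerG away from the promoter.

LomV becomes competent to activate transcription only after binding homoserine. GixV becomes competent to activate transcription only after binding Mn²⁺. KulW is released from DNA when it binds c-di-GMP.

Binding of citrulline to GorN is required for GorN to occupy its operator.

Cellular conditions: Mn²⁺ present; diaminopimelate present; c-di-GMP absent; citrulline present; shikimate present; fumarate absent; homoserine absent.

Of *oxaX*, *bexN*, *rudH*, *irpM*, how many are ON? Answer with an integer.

Homoserine is absent, so LomV is inactive.
Fumarate is absent, so NerG is active.
Required activator LomV is absent, so *oxaX* is not transcribed.
→ *oxaX* is OFF.
Diaminopimelate is present, so KulE is inactive.
c-di-GMP is absent, so KulW is active.
With repressor KulW bound, *kulM* is not transcribed.
So KulM is not produced.
No activator is available at the *bexN* promoter, so *bexN* is not transcribed.
→ *bexN* is OFF.
Citrulline is present, so GorN is active.
With repressor GorN bound, *rudH* is not transcribed.
→ *rudH* is OFF.
Shikimate is present, so ElnB is inactive.
Mn²⁺ is present, so GixV is active.
Required activator ElnB is absent, so *irpM* is not transcribed.
→ *irpM* is OFF.
0 of the 4 genes are transcribed.

0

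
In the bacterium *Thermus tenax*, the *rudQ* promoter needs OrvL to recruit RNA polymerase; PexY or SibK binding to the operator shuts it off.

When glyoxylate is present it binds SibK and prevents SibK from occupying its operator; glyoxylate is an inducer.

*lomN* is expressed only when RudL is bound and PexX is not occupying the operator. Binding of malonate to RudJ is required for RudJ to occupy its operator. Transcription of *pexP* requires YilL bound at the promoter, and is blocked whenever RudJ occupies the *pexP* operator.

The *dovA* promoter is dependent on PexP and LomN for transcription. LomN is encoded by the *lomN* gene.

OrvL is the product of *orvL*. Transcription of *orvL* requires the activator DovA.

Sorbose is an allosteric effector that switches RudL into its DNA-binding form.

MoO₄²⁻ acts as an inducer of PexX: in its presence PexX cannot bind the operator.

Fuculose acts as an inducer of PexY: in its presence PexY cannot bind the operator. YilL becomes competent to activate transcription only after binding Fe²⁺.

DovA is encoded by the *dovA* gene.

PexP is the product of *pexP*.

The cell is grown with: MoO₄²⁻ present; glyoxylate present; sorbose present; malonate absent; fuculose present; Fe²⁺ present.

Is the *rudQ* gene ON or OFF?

Fuculose is present, so PexY is inactive.
Malonate is absent, so RudJ is inactive.
Fe²⁺ is present, so YilL is active.
No repressor is bound and YilL is active, so *pexP* is transcribed.
So PexP is produced and active.
MoO₄²⁻ is present, so PexX is inactive.
Sorbose is present, so RudL is active.
No repressor is bound and RudL is active, so *lomN* is transcribed.
So LomN is produced and active.
No repressor is bound and PexP and LomN are active, so *dovA* is transcribed.
So DovA is produced and active.
No repressor is bound and DovA is active, so *orvL* is transcribed.
So OrvL is produced and active.
Glyoxylate is present, so SibK is inactive.
No repressor is bound and OrvL is active, so *rudQ* is transcribed.

ON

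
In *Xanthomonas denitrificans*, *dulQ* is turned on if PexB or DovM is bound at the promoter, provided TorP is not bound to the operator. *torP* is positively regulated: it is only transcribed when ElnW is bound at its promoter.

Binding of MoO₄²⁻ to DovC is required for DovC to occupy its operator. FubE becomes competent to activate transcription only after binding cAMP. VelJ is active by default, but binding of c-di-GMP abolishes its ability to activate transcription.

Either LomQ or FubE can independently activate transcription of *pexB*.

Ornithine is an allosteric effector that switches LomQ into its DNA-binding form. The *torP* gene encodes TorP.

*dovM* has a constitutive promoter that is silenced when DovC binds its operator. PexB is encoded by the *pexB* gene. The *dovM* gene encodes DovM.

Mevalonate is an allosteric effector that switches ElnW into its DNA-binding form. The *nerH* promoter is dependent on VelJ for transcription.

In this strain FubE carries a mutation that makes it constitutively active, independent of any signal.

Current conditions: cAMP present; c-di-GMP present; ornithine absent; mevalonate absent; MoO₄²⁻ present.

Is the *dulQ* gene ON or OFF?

ON

Ornithine is absent, so LomQ is inactive.
FubE is constitutively active in this strain.
Activator FubE is present, so *pexB* is transcribed.
So PexB is produced and active.
MoO₄²⁻ is present, so DovC is active.
With repressor DovC bound, *dovM* is not transcribed.
So DovM is not produced.
Mevalonate is absent, so ElnW is inactive.
Required activator ElnW is absent, so *torP* is not transcribed.
So TorP is not produced.
Activator PexB is present, so *dulQ* is transcribed.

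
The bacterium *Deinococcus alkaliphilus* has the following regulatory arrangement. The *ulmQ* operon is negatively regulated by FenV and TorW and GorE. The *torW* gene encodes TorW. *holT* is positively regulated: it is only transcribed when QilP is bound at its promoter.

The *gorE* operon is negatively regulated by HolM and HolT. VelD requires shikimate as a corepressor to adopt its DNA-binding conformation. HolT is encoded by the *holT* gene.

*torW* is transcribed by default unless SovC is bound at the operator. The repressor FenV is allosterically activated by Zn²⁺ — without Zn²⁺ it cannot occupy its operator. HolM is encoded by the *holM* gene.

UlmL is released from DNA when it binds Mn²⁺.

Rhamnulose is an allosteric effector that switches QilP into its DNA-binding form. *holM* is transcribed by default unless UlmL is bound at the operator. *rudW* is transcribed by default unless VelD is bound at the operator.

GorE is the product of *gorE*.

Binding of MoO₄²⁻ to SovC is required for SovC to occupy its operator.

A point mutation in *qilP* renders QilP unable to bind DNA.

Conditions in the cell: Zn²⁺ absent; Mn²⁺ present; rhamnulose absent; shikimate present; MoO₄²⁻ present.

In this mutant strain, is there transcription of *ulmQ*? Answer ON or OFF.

Zn²⁺ is absent, so FenV is inactive.
MoO₄²⁻ is present, so SovC is active.
With repressor SovC bound, *torW* is not transcribed.
So TorW is not produced.
Mn²⁺ is present, so UlmL is inactive.
With no repressor bound, *holM* is transcribed.
So HolM is produced and active.
QilP is non-functional in this strain, so it has no effect.
Required activator QilP is absent, so *holT* is not transcribed.
So HolT is not produced.
With repressor HolM bound, *gorE* is not transcribed.
So GorE is not produced.
With no repressor bound, *ulmQ* is transcribed.

ON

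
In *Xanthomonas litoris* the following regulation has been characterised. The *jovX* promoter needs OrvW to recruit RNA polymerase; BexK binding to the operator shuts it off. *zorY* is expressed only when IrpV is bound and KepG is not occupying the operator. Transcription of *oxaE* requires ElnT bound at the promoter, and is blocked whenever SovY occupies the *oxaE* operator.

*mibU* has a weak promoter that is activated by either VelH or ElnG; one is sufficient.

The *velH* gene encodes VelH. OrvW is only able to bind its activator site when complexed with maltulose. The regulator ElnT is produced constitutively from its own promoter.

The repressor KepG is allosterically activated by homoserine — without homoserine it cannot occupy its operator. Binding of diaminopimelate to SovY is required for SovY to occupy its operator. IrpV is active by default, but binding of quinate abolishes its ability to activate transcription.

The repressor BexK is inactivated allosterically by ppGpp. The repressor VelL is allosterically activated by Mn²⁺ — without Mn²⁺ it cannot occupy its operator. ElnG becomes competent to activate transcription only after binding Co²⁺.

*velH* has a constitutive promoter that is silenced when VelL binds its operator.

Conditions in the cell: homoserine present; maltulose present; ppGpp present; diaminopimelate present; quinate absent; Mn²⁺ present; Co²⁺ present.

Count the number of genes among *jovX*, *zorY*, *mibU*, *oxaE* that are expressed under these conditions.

Maltulose is present, so OrvW is active.
ppGpp is present, so BexK is inactive.
No repressor is bound and OrvW is active, so *jovX* is transcribed.
→ *jovX* is ON.
Homoserine is present, so KepG is active.
Quinate is absent, so IrpV is active.
With repressor KepG bound, *zorY* is not transcribed.
→ *zorY* is OFF.
Mn²⁺ is present, so VelL is active.
With repressor VelL bound, *velH* is not transcribed.
So VelH is not produced.
Co²⁺ is present, so ElnG is active.
Activator ElnG is present, so *mibU* is transcribed.
→ *mibU* is ON.
ElnT is produced constitutively and is active.
Diaminopimelate is present, so SovY is active.
With repressor SovY bound, *oxaE* is not transcribed.
→ *oxaE* is OFF.
2 of the 4 genes are transcribed.

2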